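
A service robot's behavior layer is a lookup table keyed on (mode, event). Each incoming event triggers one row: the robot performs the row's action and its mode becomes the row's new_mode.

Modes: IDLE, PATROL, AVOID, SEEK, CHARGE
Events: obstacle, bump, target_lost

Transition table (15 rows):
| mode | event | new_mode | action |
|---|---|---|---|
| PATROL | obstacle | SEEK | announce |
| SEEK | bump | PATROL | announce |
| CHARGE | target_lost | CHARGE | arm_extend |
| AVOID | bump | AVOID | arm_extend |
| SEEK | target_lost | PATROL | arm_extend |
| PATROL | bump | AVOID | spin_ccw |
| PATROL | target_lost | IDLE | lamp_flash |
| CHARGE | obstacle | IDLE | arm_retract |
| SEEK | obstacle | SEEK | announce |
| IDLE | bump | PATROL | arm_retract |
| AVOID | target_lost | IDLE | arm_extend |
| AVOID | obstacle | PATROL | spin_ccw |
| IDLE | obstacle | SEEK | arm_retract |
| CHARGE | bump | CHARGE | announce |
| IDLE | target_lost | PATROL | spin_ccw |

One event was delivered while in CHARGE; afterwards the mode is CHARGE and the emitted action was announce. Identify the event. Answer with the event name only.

try obstacle: (CHARGE, obstacle) → (IDLE, arm_retract)
try bump: (CHARGE, bump) → (CHARGE, announce)  ← matches
try target_lost: (CHARGE, target_lost) → (CHARGE, arm_extend)

bump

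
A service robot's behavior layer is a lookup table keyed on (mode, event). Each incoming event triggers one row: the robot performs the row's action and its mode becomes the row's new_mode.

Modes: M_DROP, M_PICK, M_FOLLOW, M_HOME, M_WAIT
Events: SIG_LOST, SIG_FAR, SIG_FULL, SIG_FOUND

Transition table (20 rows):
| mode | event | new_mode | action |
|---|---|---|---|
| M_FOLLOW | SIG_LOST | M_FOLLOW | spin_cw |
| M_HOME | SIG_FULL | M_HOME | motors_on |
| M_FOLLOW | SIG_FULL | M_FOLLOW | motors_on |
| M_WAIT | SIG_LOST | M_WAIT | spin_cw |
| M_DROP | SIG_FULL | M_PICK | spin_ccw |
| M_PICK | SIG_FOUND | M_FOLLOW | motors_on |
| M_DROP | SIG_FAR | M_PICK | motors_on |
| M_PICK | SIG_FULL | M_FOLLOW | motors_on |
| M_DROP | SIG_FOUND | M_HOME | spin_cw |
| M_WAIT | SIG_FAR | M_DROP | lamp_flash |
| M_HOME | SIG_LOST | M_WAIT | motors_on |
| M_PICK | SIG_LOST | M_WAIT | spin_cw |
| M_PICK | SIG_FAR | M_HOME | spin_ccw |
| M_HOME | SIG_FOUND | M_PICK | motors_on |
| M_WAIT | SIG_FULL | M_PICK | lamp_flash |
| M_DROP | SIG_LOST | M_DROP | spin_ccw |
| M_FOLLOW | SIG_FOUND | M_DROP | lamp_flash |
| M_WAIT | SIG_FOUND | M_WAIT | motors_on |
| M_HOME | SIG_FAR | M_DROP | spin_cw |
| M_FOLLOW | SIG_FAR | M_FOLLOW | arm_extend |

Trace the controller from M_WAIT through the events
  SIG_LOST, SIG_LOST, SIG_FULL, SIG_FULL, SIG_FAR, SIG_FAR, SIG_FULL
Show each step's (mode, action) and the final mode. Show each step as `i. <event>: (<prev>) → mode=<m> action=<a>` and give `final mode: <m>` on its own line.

final mode: M_FOLLOW

1. SIG_LOST: (M_WAIT) → mode=M_WAIT action=spin_cw
2. SIG_LOST: (M_WAIT) → mode=M_WAIT action=spin_cw
3. SIG_FULL: (M_WAIT) → mode=M_PICK action=lamp_flash
4. SIG_FULL: (M_PICK) → mode=M_FOLLOW action=motors_on
5. SIG_FAR: (M_FOLLOW) → mode=M_FOLLOW action=arm_extend
6. SIG_FAR: (M_FOLLOW) → mode=M_FOLLOW action=arm_extend
7. SIG_FULL: (M_FOLLOW) → mode=M_FOLLOW action=motors_on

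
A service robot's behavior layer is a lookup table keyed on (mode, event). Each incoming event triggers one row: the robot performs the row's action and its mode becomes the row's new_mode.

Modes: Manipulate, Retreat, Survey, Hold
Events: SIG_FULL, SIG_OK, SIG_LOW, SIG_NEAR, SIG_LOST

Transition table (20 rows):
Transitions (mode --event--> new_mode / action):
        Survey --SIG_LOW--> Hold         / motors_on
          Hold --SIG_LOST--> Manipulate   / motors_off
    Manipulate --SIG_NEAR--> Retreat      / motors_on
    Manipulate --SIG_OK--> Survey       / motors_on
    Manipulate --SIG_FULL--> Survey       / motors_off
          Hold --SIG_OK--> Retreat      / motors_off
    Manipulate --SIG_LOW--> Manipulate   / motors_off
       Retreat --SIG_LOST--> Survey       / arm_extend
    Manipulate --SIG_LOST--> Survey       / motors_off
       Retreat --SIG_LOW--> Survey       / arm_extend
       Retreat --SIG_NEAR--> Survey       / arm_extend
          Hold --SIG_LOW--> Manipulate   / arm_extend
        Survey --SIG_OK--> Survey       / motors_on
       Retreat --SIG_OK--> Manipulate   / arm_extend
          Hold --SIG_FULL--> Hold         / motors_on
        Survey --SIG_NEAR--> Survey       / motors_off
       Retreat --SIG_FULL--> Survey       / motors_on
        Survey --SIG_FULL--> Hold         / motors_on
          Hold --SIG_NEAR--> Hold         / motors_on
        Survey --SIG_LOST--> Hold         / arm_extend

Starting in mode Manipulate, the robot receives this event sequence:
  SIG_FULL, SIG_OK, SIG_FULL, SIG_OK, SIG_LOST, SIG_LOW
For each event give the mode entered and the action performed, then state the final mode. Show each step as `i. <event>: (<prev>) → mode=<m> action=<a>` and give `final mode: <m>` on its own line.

final mode: Hold

1. SIG_FULL: (Manipulate) → mode=Survey action=motors_off
2. SIG_OK: (Survey) → mode=Survey action=motors_on
3. SIG_FULL: (Survey) → mode=Hold action=motors_on
4. SIG_OK: (Hold) → mode=Retreat action=motors_off
5. SIG_LOST: (Retreat) → mode=Survey action=arm_extend
6. SIG_LOW: (Survey) → mode=Hold action=motors_on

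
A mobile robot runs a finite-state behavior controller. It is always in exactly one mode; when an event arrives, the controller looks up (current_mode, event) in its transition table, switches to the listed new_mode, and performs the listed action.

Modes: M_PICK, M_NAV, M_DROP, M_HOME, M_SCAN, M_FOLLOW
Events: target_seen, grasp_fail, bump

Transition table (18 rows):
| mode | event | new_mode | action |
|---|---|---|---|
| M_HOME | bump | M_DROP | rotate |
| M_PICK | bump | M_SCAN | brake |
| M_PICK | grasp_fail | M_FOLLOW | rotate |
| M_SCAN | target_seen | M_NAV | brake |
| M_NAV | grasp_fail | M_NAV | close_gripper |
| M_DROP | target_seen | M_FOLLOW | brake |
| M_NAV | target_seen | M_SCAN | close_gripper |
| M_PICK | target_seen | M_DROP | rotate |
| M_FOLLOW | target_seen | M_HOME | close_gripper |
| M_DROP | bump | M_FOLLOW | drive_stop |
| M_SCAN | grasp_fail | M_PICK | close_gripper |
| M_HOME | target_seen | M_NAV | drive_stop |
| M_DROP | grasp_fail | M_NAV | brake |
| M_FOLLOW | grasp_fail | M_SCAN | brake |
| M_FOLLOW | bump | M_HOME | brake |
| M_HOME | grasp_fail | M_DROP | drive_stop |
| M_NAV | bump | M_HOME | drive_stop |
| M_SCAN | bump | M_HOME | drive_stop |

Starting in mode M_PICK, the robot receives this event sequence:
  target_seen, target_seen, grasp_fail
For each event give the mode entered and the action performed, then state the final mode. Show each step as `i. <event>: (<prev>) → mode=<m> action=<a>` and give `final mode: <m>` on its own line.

final mode: M_SCAN

1. target_seen: (M_PICK) → mode=M_DROP action=rotate
2. target_seen: (M_DROP) → mode=M_FOLLOW action=brake
3. grasp_fail: (M_FOLLOW) → mode=M_SCAN action=brake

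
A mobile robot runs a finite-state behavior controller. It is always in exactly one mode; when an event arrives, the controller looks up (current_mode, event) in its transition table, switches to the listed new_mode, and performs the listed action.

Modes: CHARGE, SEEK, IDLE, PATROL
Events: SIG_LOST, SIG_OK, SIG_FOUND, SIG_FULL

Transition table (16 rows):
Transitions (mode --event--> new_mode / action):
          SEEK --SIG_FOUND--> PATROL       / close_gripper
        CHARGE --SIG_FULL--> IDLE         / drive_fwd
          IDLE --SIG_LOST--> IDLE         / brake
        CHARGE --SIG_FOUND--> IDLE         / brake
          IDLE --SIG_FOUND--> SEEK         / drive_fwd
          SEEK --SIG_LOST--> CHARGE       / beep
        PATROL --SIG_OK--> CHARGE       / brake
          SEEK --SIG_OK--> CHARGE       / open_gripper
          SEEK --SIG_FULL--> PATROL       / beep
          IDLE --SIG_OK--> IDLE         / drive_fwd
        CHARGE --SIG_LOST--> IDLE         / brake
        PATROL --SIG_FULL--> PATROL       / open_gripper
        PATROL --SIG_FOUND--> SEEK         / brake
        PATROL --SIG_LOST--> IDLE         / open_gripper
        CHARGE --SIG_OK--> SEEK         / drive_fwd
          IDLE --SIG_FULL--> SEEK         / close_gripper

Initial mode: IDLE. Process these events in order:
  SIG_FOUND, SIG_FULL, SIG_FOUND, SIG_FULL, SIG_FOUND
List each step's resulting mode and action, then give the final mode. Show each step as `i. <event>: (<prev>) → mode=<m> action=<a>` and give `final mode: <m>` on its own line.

1. SIG_FOUND: (IDLE) → mode=SEEK action=drive_fwd
2. SIG_FULL: (SEEK) → mode=PATROL action=beep
3. SIG_FOUND: (PATROL) → mode=SEEK action=brake
4. SIG_FULL: (SEEK) → mode=PATROL action=beep
5. SIG_FOUND: (PATROL) → mode=SEEK action=brake

final mode: SEEK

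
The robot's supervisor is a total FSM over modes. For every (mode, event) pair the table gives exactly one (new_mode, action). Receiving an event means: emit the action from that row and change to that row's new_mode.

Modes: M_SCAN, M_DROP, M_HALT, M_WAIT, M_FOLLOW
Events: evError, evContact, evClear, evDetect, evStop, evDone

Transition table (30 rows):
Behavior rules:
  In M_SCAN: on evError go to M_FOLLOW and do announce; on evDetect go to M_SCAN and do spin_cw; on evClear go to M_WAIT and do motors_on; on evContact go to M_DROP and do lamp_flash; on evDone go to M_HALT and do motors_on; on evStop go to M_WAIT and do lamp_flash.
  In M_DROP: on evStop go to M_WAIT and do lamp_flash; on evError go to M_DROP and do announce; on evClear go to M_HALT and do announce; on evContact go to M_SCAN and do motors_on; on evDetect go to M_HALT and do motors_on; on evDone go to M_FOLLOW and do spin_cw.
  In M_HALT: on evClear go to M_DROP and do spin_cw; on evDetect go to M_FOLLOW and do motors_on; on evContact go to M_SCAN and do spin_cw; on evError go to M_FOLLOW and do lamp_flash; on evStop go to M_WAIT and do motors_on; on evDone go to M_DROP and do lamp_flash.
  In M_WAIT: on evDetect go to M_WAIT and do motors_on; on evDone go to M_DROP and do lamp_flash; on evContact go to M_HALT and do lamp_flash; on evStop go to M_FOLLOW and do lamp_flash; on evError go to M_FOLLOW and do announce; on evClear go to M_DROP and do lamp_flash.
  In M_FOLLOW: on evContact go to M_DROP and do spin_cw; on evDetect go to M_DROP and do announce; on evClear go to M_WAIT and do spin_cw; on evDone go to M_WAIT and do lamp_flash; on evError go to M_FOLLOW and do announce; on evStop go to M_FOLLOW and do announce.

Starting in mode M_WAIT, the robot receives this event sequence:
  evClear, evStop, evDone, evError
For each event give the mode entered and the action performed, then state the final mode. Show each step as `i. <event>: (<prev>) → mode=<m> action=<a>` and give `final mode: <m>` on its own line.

final mode: M_DROP

1. evClear: (M_WAIT) → mode=M_DROP action=lamp_flash
2. evStop: (M_DROP) → mode=M_WAIT action=lamp_flash
3. evDone: (M_WAIT) → mode=M_DROP action=lamp_flash
4. evError: (M_DROP) → mode=M_DROP action=announce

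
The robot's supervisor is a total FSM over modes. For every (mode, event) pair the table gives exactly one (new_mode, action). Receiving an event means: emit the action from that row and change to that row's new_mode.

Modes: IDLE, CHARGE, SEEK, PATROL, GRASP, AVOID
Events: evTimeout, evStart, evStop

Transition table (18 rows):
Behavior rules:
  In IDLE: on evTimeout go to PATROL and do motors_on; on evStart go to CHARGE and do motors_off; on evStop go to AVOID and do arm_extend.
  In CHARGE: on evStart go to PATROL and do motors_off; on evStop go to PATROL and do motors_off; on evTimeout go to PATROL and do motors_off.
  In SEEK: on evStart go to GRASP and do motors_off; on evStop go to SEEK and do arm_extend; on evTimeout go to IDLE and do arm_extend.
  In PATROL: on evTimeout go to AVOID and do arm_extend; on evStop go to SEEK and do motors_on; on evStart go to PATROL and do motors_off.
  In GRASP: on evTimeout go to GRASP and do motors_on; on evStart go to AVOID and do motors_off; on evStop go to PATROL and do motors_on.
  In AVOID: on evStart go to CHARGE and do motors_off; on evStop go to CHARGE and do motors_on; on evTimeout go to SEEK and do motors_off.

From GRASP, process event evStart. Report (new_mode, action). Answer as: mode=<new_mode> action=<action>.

current mode = GRASP; filter table to that mode:
  (GRASP, evTimeout) → (GRASP, motors_on)
  (GRASP, evStart) → (AVOID, motors_off)  ← event matches
  (GRASP, evStop) → (PATROL, motors_on)
event = evStart selects (AVOID, motors_off)

mode=AVOID action=motors_off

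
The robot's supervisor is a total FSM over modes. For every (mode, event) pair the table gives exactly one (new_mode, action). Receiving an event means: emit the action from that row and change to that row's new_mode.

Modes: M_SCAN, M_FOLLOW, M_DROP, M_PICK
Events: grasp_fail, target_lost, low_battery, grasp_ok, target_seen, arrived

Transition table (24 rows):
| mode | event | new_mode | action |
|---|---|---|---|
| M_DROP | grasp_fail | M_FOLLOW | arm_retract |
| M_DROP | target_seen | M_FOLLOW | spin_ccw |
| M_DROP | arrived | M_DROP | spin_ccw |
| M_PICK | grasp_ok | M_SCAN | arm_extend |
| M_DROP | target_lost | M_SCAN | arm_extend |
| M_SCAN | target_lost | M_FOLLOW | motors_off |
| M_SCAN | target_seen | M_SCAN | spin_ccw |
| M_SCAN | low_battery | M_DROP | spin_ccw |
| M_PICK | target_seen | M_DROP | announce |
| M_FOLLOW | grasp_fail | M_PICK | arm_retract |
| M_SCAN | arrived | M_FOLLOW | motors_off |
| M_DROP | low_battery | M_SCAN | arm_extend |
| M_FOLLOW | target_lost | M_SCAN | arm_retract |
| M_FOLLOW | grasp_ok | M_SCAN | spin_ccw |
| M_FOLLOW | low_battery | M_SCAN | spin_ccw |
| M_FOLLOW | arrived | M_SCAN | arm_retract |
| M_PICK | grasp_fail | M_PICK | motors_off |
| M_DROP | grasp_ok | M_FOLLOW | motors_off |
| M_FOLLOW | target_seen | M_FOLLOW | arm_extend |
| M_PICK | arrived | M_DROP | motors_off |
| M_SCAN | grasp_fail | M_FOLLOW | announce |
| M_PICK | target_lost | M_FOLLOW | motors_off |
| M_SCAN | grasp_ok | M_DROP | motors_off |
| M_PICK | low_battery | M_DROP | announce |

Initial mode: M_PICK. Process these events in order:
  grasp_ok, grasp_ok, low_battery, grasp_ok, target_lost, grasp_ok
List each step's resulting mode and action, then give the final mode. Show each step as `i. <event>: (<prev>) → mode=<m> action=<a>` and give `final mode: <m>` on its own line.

1. grasp_ok: (M_PICK) → mode=M_SCAN action=arm_extend
2. grasp_ok: (M_SCAN) → mode=M_DROP action=motors_off
3. low_battery: (M_DROP) → mode=M_SCAN action=arm_extend
4. grasp_ok: (M_SCAN) → mode=M_DROP action=motors_off
5. target_lost: (M_DROP) → mode=M_SCAN action=arm_extend
6. grasp_ok: (M_SCAN) → mode=M_DROP action=motors_off

final mode: M_DROP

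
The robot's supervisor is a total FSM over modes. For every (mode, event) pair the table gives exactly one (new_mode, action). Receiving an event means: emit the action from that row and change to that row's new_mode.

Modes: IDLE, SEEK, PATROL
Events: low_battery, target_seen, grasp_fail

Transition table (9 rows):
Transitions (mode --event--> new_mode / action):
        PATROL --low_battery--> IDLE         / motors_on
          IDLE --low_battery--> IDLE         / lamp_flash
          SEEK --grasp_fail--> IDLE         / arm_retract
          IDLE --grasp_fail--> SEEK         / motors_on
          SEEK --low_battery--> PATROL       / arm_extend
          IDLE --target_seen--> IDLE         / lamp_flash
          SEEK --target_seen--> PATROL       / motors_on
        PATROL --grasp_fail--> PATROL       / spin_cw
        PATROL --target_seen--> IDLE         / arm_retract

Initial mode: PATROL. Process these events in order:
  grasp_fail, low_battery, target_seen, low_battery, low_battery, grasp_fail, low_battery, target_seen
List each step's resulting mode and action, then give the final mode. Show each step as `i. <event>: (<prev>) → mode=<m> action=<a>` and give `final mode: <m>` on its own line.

final mode: IDLE

1. grasp_fail: (PATROL) → mode=PATROL action=spin_cw
2. low_battery: (PATROL) → mode=IDLE action=motors_on
3. target_seen: (IDLE) → mode=IDLE action=lamp_flash
4. low_battery: (IDLE) → mode=IDLE action=lamp_flash
5. low_battery: (IDLE) → mode=IDLE action=lamp_flash
6. grasp_fail: (IDLE) → mode=SEEK action=motors_on
7. low_battery: (SEEK) → mode=PATROL action=arm_extend
8. target_seen: (PATROL) → mode=IDLE action=arm_retract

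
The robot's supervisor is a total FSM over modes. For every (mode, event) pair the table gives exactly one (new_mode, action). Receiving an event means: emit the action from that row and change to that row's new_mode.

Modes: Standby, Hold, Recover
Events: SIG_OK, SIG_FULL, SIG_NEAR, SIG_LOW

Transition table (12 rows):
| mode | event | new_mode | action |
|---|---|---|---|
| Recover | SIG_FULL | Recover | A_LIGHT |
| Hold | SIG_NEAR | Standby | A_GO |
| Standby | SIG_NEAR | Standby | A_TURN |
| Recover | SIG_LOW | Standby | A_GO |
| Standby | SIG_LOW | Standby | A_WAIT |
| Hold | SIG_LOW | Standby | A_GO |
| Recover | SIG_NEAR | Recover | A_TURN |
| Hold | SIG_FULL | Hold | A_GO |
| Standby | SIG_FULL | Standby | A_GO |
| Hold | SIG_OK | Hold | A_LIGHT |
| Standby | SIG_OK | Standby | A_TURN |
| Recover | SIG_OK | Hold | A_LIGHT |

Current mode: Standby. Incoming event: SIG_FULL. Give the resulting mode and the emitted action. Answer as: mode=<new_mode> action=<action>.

current mode = Standby; filter table to that mode:
  (Standby, SIG_NEAR) → (Standby, A_TURN)
  (Standby, SIG_LOW) → (Standby, A_WAIT)
  (Standby, SIG_FULL) → (Standby, A_GO)  ← event matches
  (Standby, SIG_OK) → (Standby, A_TURN)
event = SIG_FULL selects (Standby, A_GO)

mode=Standby action=A_GO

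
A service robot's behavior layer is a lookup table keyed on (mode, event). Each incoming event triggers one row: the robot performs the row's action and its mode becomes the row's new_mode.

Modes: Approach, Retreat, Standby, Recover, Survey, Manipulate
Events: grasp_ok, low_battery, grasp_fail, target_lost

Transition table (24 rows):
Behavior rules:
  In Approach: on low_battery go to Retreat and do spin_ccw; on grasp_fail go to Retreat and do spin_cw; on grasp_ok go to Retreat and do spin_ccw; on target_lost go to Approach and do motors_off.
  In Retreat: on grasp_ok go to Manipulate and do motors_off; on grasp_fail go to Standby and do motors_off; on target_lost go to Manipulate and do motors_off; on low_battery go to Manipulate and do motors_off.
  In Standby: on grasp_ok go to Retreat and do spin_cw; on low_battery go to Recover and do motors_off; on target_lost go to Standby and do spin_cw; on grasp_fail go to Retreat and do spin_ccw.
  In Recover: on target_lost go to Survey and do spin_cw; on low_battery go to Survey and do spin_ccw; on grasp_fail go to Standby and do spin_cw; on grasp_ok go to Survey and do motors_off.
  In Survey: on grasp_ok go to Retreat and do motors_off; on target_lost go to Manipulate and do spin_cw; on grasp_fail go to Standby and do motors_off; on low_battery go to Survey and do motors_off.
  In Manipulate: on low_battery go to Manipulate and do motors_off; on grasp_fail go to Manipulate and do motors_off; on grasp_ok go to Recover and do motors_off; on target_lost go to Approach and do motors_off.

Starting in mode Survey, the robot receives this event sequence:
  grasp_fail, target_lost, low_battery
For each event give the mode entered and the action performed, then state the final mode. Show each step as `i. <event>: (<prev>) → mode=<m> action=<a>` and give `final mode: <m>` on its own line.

final mode: Recover

1. grasp_fail: (Survey) → mode=Standby action=motors_off
2. target_lost: (Standby) → mode=Standby action=spin_cw
3. low_battery: (Standby) → mode=Recover action=motors_off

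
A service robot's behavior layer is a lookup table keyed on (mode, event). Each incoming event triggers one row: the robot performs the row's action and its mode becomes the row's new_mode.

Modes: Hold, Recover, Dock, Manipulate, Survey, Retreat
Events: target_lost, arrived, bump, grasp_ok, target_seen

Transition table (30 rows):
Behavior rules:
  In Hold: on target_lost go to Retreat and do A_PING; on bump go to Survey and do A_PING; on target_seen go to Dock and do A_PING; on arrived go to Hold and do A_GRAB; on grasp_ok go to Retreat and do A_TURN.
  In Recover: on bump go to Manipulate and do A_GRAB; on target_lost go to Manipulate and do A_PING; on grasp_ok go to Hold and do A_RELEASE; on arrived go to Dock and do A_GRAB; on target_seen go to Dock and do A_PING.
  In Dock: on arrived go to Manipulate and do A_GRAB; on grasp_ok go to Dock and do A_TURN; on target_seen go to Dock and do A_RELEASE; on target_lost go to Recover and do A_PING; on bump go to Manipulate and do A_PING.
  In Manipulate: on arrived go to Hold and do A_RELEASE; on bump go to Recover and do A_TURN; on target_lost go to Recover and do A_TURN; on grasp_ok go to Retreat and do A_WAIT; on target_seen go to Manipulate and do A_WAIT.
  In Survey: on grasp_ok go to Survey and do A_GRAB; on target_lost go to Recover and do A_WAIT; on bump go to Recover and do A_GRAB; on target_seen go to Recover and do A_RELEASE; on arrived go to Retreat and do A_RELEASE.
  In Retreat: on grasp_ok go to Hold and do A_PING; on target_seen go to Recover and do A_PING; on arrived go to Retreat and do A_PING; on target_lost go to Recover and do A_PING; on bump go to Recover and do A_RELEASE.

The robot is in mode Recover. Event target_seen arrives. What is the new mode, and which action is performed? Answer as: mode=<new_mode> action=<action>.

mode=Dock action=A_PING

current mode = Recover; filter table to that mode:
  (Recover, bump) → (Manipulate, A_GRAB)
  (Recover, target_lost) → (Manipulate, A_PING)
  (Recover, grasp_ok) → (Hold, A_RELEASE)
  (Recover, arrived) → (Dock, A_GRAB)
  (Recover, target_seen) → (Dock, A_PING)  ← event matches
event = target_seen selects (Dock, A_PING)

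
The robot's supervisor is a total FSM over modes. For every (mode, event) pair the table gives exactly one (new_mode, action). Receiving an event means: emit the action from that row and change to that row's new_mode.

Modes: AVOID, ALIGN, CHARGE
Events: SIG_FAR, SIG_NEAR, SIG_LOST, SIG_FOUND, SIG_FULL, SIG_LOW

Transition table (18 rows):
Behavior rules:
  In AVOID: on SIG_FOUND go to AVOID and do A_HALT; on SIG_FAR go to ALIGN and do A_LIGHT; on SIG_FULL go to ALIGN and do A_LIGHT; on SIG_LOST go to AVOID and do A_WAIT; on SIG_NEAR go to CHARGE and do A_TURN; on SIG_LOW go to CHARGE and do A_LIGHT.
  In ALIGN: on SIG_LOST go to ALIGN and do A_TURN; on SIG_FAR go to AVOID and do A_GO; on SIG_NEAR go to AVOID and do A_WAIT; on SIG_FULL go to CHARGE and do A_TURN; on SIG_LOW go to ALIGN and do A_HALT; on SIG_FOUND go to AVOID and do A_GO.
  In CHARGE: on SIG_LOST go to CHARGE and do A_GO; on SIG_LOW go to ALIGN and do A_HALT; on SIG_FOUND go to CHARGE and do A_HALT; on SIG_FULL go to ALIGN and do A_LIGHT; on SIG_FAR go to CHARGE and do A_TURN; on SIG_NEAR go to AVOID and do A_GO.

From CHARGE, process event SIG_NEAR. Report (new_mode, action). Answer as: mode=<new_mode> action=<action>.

mode=AVOID action=A_GO

current mode = CHARGE; filter table to that mode:
  (CHARGE, SIG_LOST) → (CHARGE, A_GO)
  (CHARGE, SIG_LOW) → (ALIGN, A_HALT)
  (CHARGE, SIG_FOUND) → (CHARGE, A_HALT)
  (CHARGE, SIG_FULL) → (ALIGN, A_LIGHT)
  (CHARGE, SIG_FAR) → (CHARGE, A_TURN)
  (CHARGE, SIG_NEAR) → (AVOID, A_GO)  ← event matches
event = SIG_NEAR selects (AVOID, A_GO)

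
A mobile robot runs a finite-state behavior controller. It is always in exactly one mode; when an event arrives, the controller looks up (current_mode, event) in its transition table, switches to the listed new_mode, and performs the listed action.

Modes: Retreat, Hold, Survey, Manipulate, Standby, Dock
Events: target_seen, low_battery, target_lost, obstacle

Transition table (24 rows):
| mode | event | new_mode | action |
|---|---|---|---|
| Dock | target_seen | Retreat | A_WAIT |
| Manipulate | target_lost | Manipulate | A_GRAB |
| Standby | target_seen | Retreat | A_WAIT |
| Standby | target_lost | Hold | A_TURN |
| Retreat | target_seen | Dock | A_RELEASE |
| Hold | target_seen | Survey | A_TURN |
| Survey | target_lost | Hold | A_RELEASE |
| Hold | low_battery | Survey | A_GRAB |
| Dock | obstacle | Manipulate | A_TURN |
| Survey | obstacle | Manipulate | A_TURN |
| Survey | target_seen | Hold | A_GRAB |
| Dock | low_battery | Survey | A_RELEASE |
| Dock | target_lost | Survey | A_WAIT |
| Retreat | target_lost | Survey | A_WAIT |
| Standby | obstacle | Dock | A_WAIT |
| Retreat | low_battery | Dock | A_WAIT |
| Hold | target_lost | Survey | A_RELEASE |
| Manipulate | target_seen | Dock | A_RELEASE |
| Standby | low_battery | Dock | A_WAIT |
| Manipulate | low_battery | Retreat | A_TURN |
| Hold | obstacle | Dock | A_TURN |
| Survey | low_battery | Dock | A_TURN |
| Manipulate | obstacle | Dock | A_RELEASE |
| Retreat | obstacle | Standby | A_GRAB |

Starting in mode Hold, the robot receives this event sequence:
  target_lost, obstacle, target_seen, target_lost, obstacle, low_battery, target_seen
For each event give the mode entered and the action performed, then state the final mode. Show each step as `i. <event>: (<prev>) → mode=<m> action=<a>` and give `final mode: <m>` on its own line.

final mode: Dock

1. target_lost: (Hold) → mode=Survey action=A_RELEASE
2. obstacle: (Survey) → mode=Manipulate action=A_TURN
3. target_seen: (Manipulate) → mode=Dock action=A_RELEASE
4. target_lost: (Dock) → mode=Survey action=A_WAIT
5. obstacle: (Survey) → mode=Manipulate action=A_TURN
6. low_battery: (Manipulate) → mode=Retreat action=A_TURN
7. target_seen: (Retreat) → mode=Dock action=A_RELEASE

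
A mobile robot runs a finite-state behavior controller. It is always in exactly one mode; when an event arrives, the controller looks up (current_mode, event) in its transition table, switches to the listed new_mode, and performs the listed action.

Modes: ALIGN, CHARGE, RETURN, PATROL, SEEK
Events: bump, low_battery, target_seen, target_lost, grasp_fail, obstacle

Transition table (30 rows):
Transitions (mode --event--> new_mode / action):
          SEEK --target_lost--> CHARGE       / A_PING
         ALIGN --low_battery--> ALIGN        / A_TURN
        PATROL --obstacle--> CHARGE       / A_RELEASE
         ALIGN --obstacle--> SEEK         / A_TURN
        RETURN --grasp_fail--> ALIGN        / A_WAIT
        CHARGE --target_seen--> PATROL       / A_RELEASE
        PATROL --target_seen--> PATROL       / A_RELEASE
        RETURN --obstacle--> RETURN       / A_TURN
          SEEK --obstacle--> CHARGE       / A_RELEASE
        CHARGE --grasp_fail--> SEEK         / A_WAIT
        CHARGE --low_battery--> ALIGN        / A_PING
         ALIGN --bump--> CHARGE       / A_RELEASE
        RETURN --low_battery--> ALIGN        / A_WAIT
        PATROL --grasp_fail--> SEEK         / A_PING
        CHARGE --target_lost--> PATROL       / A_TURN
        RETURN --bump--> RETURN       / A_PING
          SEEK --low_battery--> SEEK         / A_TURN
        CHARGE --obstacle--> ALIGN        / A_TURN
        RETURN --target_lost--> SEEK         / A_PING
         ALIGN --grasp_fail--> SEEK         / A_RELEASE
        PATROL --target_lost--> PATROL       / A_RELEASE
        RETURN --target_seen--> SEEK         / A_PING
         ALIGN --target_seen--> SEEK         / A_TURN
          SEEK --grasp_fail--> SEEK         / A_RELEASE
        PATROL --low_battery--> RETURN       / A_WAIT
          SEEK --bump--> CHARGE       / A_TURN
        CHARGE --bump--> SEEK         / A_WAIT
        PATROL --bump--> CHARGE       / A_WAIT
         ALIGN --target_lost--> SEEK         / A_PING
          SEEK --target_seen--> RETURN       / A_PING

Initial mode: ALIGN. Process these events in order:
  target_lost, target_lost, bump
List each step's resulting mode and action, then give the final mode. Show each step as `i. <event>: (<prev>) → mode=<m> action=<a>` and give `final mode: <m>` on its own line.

final mode: SEEK

1. target_lost: (ALIGN) → mode=SEEK action=A_PING
2. target_lost: (SEEK) → mode=CHARGE action=A_PING
3. bump: (CHARGE) → mode=SEEK action=A_WAIT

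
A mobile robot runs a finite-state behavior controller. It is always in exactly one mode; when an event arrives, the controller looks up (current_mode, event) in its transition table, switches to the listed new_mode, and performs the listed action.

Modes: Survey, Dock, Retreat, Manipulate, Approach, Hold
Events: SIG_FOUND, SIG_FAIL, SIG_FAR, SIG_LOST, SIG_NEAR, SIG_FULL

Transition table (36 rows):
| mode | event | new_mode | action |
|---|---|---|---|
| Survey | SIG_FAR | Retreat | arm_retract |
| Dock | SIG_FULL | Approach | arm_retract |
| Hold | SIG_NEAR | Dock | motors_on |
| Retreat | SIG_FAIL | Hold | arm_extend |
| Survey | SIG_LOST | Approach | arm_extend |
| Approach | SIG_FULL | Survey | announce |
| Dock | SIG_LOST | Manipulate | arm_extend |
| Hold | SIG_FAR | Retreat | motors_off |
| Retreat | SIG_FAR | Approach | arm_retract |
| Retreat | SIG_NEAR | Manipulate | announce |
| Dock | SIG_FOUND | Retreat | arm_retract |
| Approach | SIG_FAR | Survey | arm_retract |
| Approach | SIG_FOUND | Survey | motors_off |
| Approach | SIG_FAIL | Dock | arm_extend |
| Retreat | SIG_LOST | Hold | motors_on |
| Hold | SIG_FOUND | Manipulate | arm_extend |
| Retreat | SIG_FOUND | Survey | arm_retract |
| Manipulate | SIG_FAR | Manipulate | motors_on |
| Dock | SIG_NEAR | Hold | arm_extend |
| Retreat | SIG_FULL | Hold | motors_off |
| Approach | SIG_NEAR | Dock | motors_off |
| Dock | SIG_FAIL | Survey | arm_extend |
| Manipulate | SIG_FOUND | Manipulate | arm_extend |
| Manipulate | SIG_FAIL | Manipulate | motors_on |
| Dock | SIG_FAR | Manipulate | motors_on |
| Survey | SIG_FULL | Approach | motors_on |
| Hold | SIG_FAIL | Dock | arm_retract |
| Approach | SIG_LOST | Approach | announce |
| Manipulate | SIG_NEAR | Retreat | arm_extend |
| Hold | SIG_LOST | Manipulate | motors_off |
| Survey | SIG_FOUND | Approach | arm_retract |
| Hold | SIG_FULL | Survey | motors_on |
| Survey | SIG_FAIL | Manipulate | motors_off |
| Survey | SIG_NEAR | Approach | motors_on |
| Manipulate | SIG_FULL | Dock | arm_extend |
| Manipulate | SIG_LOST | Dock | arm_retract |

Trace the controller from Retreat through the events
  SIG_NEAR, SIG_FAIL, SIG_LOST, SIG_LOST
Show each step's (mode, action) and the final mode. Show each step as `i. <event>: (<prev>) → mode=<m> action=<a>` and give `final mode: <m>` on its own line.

1. SIG_NEAR: (Retreat) → mode=Manipulate action=announce
2. SIG_FAIL: (Manipulate) → mode=Manipulate action=motors_on
3. SIG_LOST: (Manipulate) → mode=Dock action=arm_retract
4. SIG_LOST: (Dock) → mode=Manipulate action=arm_extend

final mode: Manipulate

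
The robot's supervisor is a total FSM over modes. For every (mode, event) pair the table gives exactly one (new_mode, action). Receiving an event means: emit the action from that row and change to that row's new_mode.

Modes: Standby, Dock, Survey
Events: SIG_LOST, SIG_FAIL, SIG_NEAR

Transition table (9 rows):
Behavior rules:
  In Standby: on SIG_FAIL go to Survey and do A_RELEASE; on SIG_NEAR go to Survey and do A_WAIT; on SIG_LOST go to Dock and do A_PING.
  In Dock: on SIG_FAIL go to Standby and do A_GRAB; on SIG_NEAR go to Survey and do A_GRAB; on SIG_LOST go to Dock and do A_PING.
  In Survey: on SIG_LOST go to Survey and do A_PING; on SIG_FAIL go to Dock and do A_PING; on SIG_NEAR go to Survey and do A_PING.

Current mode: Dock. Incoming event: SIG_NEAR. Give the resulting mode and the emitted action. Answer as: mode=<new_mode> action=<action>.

current mode = Dock; filter table to that mode:
  (Dock, SIG_FAIL) → (Standby, A_GRAB)
  (Dock, SIG_NEAR) → (Survey, A_GRAB)  ← event matches
  (Dock, SIG_LOST) → (Dock, A_PING)
event = SIG_NEAR selects (Survey, A_GRAB)

mode=Survey action=A_GRAB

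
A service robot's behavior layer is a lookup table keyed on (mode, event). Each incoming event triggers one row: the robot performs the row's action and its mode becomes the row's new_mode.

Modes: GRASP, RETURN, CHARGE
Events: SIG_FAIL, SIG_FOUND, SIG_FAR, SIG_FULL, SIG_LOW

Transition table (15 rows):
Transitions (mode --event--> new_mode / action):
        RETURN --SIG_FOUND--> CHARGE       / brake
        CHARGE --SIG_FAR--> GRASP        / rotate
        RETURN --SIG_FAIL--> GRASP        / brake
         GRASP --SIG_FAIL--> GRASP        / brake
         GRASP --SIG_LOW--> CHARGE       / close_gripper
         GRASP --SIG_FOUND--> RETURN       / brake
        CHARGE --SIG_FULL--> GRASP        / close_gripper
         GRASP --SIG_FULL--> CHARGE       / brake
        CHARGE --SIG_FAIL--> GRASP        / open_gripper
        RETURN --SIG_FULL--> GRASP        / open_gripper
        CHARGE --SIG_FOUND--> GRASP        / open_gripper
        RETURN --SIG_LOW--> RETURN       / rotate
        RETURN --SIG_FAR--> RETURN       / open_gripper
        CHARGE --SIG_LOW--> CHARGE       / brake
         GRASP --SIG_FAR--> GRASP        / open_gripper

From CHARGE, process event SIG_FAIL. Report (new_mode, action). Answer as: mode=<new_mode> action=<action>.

current mode = CHARGE; filter table to that mode:
  (CHARGE, SIG_FAR) → (GRASP, rotate)
  (CHARGE, SIG_FULL) → (GRASP, close_gripper)
  (CHARGE, SIG_FAIL) → (GRASP, open_gripper)  ← event matches
  (CHARGE, SIG_FOUND) → (GRASP, open_gripper)
  (CHARGE, SIG_LOW) → (CHARGE, brake)
event = SIG_FAIL selects (GRASP, open_gripper)

mode=GRASP action=open_gripper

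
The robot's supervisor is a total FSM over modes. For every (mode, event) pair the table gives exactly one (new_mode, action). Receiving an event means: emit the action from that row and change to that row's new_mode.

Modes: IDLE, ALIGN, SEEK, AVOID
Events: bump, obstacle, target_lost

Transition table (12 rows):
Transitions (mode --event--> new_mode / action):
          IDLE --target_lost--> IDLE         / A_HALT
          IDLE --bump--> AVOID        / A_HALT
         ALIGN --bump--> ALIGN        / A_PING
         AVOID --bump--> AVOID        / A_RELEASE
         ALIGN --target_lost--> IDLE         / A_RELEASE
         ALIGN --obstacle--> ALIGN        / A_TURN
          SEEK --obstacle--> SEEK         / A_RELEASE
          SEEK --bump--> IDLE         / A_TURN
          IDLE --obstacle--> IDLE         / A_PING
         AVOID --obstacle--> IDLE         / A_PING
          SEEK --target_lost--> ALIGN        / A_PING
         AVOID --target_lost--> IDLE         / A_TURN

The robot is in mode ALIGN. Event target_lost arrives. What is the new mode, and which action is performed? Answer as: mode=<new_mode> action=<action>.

mode=IDLE action=A_RELEASE

current mode = ALIGN; filter table to that mode:
  (ALIGN, bump) → (ALIGN, A_PING)
  (ALIGN, target_lost) → (IDLE, A_RELEASE)  ← event matches
  (ALIGN, obstacle) → (ALIGN, A_TURN)
event = target_lost selects (IDLE, A_RELEASE)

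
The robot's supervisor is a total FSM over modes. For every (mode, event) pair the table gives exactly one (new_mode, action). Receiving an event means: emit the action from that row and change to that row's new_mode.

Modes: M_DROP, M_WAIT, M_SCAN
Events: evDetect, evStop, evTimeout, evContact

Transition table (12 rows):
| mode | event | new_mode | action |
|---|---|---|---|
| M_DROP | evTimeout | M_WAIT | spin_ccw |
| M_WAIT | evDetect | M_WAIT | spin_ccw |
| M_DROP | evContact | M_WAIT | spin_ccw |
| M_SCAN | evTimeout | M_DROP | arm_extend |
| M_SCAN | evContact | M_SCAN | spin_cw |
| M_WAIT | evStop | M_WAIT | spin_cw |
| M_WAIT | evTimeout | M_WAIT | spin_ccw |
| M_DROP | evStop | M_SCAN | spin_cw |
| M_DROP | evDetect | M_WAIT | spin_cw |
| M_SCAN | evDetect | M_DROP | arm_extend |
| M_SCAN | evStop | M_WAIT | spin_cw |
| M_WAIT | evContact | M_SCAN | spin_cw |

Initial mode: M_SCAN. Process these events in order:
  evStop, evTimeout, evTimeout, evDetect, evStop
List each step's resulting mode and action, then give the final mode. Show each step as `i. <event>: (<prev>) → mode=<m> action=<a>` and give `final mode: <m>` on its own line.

1. evStop: (M_SCAN) → mode=M_WAIT action=spin_cw
2. evTimeout: (M_WAIT) → mode=M_WAIT action=spin_ccw
3. evTimeout: (M_WAIT) → mode=M_WAIT action=spin_ccw
4. evDetect: (M_WAIT) → mode=M_WAIT action=spin_ccw
5. evStop: (M_WAIT) → mode=M_WAIT action=spin_cw

final mode: M_WAIT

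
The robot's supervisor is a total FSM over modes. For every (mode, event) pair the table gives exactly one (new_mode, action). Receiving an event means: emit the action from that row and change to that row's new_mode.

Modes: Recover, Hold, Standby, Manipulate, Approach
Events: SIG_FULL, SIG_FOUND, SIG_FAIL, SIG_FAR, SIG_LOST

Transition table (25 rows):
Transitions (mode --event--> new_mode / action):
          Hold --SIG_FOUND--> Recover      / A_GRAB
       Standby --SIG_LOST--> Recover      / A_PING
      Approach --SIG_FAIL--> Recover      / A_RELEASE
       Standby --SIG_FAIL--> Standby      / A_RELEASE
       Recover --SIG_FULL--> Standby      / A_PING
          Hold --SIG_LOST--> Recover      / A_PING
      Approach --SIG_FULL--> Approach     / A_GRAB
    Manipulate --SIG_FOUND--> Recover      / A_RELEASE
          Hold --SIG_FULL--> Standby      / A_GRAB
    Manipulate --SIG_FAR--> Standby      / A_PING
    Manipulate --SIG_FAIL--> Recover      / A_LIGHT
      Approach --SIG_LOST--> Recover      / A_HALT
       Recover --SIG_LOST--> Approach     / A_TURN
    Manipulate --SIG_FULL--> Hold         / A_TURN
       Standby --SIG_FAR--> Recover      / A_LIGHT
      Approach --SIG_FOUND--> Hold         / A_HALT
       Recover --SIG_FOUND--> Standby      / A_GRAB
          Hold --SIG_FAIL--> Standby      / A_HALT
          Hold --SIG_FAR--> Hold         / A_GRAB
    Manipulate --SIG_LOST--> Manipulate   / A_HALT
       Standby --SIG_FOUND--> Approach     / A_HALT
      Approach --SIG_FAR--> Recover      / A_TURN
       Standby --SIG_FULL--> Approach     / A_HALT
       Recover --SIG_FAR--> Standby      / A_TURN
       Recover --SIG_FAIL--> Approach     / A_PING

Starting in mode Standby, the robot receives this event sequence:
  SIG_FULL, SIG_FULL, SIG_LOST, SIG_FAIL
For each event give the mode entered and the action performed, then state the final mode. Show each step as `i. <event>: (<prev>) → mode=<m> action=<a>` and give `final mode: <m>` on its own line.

final mode: Approach

1. SIG_FULL: (Standby) → mode=Approach action=A_HALT
2. SIG_FULL: (Approach) → mode=Approach action=A_GRAB
3. SIG_LOST: (Approach) → mode=Recover action=A_HALT
4. SIG_FAIL: (Recover) → mode=Approach action=A_PING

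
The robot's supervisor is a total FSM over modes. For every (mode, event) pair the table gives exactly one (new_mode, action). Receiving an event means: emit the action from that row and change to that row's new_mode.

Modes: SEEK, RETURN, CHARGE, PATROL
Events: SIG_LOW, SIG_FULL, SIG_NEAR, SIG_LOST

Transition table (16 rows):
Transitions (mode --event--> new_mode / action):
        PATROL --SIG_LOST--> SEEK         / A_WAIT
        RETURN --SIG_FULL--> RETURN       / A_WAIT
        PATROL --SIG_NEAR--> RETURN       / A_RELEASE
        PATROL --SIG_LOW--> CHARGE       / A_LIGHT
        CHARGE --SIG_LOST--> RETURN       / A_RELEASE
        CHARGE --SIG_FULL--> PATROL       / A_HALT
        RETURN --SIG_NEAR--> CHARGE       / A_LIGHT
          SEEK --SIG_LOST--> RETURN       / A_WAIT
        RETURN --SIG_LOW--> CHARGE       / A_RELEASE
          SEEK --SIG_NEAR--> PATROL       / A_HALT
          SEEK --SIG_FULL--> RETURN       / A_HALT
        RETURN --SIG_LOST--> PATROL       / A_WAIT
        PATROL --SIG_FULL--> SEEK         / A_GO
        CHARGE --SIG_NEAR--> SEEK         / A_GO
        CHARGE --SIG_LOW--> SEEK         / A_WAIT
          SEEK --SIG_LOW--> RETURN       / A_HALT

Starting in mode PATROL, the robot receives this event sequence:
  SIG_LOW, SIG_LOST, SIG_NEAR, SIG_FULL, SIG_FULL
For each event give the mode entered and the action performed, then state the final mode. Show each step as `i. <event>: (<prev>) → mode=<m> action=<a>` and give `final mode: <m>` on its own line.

1. SIG_LOW: (PATROL) → mode=CHARGE action=A_LIGHT
2. SIG_LOST: (CHARGE) → mode=RETURN action=A_RELEASE
3. SIG_NEAR: (RETURN) → mode=CHARGE action=A_LIGHT
4. SIG_FULL: (CHARGE) → mode=PATROL action=A_HALT
5. SIG_FULL: (PATROL) → mode=SEEK action=A_GO

final mode: SEEK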